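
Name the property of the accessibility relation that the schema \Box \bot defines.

This is the Ver axiom.
It corresponds to emptiness of R: \forall x \forall y \neg Rxy.

Emptiness of R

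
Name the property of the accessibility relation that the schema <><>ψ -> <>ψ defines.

Replacing ψ by ¬ψ and contraposing gives the equivalent schema □ψ → □□ψ.
Suppose □ψ→□□ψ is valid. Take Rxy, Ryz and set V(ψ)={w : Rxw}. Then □ψ at x, so □□ψ at x, so □ψ at y, so ψ at z, i.e. Rxz.

transitivity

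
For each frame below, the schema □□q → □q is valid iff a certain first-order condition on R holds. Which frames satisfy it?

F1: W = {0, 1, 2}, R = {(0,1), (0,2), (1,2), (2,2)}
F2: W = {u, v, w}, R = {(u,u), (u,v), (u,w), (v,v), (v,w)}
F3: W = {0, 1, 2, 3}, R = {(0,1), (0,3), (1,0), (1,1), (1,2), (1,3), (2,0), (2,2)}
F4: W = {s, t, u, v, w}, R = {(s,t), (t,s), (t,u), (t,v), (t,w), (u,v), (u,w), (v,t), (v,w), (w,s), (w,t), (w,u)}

The schema corresponds to density: ∀x ∀y (Rxy → ∃z (Rxz ∧ Rzy)).
F1: fails — R01 but no z with R0z and Rz1.
F2: condition met.
F3: condition met.
F4: fails — Ruv but no z with Ruz and Rzv.
Valid on: F2, F3.

F2, F3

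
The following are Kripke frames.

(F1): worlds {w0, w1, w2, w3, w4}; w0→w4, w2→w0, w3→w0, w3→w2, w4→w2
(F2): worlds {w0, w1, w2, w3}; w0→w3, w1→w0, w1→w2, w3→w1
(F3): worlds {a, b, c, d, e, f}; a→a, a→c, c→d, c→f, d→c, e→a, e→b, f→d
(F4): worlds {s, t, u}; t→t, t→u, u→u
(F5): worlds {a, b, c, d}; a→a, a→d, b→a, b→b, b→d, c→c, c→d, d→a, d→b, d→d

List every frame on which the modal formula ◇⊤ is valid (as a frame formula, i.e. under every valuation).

Frame correspondent (Sahlqvist): ∀x ∃y Rxy — i.e. seriality.
(F1): fails — world w1 has no successor.
(F2): fails — world w2 has no successor.
(F3): fails — world b has no successor.
(F4): fails — world s has no successor.
(F5): condition met.

(F5)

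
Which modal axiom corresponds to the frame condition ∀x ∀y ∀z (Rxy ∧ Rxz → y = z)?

◇p → □p

This is partial functionality; the standard corresponding axiom is CD: ◇p → □p.
Suppose ◇p→□p is valid. Take Rxy, Rxz and set V(p)={y}. Then ◇p at x, so □p at x, so p at z, i.e. z=y.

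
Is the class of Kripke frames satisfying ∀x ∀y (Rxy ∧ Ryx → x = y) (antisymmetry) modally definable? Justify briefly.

Not definable by any modal formula

If a class were modally definable it would be closed under surjective bounded morphisms (Goldblatt–Thomason).
The 6-cycle (worlds 0,1,2,3,4,5 with 0→1→2→3→4→5→0) is antisymmetric. Sending even-indexed worlds to s and odd-indexed worlds to t is a surjective bounded morphism onto the two-world frame with s↔t, which is not antisymmetric.
So the class is not modally definable.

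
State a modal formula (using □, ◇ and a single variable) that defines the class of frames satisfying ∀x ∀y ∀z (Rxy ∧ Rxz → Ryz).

The condition is the Euclidean property. The 5 schema ◇s → □◇s defines it.
Suppose ◇s→□◇s is valid. Take Rxy, Rxz and set V(s)={y}. Then ◇s at x, so □◇s at x, so ◇s at z, so some w with Rzw has s; w=y, i.e. Rzy. By symmetry of the argument, Ryz.

◇s → □◇s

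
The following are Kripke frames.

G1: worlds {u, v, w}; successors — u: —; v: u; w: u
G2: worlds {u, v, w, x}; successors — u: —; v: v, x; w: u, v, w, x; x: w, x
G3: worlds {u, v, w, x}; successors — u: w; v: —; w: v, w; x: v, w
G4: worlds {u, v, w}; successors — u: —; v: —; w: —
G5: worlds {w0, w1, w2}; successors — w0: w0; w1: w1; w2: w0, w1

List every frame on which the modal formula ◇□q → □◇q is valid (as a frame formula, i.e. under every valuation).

G4

This is the axiom for convergence; its first-order frame correspondent is ∀x ∀y ∀z (Rxy ∧ Rxz → ∃w (Ryw ∧ Rzw)).
G1: fails — Rvu and Rvu but u and u have no common successor.
G2: fails — Rww and Rwu but w and u have no common successor.
G3: fails — Rww and Rwv but w and v have no common successor.
G4: holds.
G5: fails — Rw2w0 and Rw2w1 but w0 and w1 have no common successor.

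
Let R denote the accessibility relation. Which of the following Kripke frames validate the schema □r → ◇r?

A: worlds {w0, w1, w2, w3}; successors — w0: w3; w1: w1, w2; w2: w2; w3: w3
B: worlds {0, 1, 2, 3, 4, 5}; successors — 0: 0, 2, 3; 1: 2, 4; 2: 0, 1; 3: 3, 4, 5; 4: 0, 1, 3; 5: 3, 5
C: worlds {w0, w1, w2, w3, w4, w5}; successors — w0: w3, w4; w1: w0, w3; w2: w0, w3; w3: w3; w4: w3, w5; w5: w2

A, B, C

The schema corresponds to seriality: ∀x ∃y Rxy.
A: satisfies the condition.
B: satisfies the condition.
C: satisfies the condition.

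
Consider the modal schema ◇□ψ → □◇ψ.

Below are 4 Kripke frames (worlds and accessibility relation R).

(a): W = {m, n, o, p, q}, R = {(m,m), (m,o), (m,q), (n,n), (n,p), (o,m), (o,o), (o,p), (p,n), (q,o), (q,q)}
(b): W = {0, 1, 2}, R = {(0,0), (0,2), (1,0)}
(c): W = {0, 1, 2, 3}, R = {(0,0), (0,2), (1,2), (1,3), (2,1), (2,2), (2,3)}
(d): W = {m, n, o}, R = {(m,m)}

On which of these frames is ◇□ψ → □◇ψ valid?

(d)

Frame correspondent (Sahlqvist): ∀x ∀y ∀z (Rxy ∧ Rxz → ∃w (Ryw ∧ Rzw)) — i.e. convergence.
(a): fails — Rom and Rop but m and p have no common successor.
(b): fails — R00 and R02 but 0 and 2 have no common successor.
(c): fails — R12 and R13 but 2 and 3 have no common successor.
(d): condition met.
Valid on: (d).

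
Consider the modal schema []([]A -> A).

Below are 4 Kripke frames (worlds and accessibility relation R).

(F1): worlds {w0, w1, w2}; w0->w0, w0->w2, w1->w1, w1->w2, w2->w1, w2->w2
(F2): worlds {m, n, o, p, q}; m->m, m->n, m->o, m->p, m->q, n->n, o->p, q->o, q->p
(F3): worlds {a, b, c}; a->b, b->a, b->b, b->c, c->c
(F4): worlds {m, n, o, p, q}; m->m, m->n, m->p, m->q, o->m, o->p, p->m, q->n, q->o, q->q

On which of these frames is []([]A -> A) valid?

This is the axiom for shift-reflexivity; its first-order frame correspondent is forall x forall y (Rxy -> Ryy).
(F1): condition met.
(F2): fails — Rop but not Rpp.
(F3): fails — Rba but not Raa.
(F4): fails — Rop but not Rpp.

(F1)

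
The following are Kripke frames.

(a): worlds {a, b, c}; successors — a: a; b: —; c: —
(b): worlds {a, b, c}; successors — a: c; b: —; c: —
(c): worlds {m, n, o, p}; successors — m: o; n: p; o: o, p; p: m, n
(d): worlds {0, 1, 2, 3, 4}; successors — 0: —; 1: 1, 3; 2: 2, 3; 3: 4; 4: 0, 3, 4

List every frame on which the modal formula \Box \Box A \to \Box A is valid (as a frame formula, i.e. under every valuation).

(a), (d)

The schema corresponds to density: \forall x \forall y (Rxy \to \exists z (Rxz \wedge Rzy)).
(a): ✓.
(b): fails — Rac but no z with Raz and Rzc.
(c): fails — Rpm but no z with Rpz and Rzm.
(d): ✓.
Valid on: (a), (d).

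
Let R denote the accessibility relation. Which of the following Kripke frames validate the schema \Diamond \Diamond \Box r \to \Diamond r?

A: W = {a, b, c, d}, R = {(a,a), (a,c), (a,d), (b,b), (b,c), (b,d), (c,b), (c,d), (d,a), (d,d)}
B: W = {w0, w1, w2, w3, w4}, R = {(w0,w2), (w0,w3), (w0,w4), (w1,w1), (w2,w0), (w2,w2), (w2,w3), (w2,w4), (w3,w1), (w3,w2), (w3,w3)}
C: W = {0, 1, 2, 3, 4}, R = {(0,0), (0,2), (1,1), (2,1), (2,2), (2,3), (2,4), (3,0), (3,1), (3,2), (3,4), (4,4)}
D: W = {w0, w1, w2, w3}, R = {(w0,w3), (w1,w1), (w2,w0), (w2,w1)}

A

Frame correspondent (Sahlqvist): \forall x \forall y (x R^2 y \to \exists w (yRw \wedge xRw)) — i.e. a generalized confluence (Geach) condition.
A: holds.
B: fails — w0R²w1 but no w with w1Rw and w0Rw.
C: fails — 0R²1 but no w with 1Rw and 0Rw.
D: fails — w2R²w3 but no w with w3Rw and w2Rw.
Valid on: A.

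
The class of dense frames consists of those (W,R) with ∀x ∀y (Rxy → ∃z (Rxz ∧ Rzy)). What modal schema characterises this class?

□□p → □p

The condition is density. The C4 schema □□p → □p defines it.
Suppose □□p→□p is valid. Take Rxy and set V(p)={w : xR²w}. Then □□p at x, so □p at x, so p at y, i.e. ∃z(Rxz∧Rzy).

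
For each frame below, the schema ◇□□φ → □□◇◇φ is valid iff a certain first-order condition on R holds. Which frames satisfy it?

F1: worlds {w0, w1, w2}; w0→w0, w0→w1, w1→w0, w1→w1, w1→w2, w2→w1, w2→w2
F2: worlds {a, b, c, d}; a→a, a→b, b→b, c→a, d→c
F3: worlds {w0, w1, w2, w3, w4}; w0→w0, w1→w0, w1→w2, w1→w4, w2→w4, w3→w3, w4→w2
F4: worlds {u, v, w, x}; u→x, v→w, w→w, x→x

F1, F2, F4

Frame correspondent (Sahlqvist): ∀x ∀y ∀z ((xRy ∧ xR²z) → ∃w (yR²w ∧ zR²w)) — i.e. a generalized confluence (Geach) condition.
F1: satisfies the condition.
F2: satisfies the condition.
F3: fails — w1Rw0, w1R²w2 but no w with w0R²w and w2R²w.
F4: satisfies the condition.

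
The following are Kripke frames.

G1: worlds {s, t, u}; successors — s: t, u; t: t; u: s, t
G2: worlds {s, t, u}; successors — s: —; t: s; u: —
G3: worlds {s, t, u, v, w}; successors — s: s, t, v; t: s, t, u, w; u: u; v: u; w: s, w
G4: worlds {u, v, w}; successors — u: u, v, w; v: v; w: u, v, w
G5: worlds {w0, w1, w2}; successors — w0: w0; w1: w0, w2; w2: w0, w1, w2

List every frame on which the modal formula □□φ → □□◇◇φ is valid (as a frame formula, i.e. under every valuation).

The schema corresponds to a generalized confluence (Geach) condition: ∀x ∀z (xR²z → ∃w (xR²w ∧ zR²w)).
G1: satisfies the condition.
G2: satisfies the condition.
G3: fails — wR²v but no w* with wR²w* and vR²w*.
G4: satisfies the condition.
G5: satisfies the condition.

G1, G2, G4, G5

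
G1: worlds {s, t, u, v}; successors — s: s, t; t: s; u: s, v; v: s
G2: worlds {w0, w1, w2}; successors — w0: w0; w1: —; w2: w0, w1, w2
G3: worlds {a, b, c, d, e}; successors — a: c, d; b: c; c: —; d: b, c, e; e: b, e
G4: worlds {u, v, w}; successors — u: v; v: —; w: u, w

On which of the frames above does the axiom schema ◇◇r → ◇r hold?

The schema corresponds to transitivity: ∀x ∀y ∀z (Rxy ∧ Ryz → Rxz).
G1: fails — Rus and Rst but not Rut.
G2: holds.
G3: fails — Reb and Rbc but not Rec.
G4: fails — Rwu and Ruv but not Rwv.

G2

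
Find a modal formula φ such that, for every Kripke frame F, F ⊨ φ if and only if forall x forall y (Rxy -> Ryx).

This is symmetry; the standard corresponding axiom is B: s → □◇s.
Suppose s→□◇s is valid. Take Rxy and set V(s)={x}. Then s at x, so □◇s at x, so ◇s at y, so some z with Ryz has s; z=x, i.e. Ryx.

s → □◇s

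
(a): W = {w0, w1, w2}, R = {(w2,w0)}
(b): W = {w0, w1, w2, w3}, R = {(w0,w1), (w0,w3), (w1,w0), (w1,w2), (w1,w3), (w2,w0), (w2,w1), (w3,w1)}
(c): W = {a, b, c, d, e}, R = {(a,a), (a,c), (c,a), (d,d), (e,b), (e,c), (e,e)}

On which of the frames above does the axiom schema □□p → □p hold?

Frame correspondent (Sahlqvist): ∀x ∀y (Rxy → ∃z (Rxz ∧ Rzy)) — i.e. density.
(a): fails — Rw2w0 but no z with Rw2z and Rzw0.
(b): fails — Rw1w2 but no z with Rw1z and Rzw2.
(c): satisfies the condition.
Valid on: (c).

(c)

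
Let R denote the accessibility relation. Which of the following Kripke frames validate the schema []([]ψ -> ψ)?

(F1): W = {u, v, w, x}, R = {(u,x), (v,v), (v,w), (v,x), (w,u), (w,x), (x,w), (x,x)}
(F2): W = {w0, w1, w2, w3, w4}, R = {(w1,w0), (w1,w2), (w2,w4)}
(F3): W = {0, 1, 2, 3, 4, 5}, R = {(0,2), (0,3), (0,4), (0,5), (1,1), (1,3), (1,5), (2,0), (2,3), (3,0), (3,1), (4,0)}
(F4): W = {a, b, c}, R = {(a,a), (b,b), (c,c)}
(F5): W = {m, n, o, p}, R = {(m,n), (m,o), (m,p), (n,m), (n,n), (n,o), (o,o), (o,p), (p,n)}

Frame correspondent (Sahlqvist): forall x forall y (Rxy -> Ryy) — i.e. shift-reflexivity.
(F1): fails — Rxw but not Rww.
(F2): fails — Rw2w4 but not Rw4w4.
(F3): fails — R02 but not R22.
(F4): condition met.
(F5): fails — Rop but not Rpp.

(F4)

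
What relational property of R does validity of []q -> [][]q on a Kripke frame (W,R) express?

Transitivity

Suppose □q→□□q is valid. Take Rxy, Ryz and set V(q)={w : Rxw}. Then □q at x, so □□q at x, so □q at y, so q at z, i.e. Rxz.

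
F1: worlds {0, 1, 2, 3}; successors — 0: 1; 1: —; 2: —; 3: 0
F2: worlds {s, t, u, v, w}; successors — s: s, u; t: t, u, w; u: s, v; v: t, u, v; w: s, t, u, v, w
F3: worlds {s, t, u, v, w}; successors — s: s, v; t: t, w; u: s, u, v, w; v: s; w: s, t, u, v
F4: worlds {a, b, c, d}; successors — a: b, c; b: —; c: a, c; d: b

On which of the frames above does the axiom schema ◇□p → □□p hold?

The schema corresponds to a generalized confluence (Geach) condition: ∀x ∀y ∀z ((xRy ∧ xR²z) → ∃w (yRw ∧ z = w)).
F1: satisfies the condition.
F2: fails — sRs, sR²v but no w* with sRw* and v=w*.
F3: fails — sRv, sR²v but no w* with vRw* and v=w*.
F4: fails — aRb, aR²a but no w with bRw and a=w.
Valid on: F1.

F1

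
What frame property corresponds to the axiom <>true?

◇⊤ holds at w iff w has a successor, so frame-validity of ◇⊤ is exactly seriality. Equivalently via □ψ → ◇ψ:
Suppose □ψ→◇ψ is valid. At any x set V(ψ)=W. Then □ψ at x, so ◇ψ at x, so x has a successor.
The converse is a direct semantic check.
Frame condition: forall x exists y Rxy.

Seriality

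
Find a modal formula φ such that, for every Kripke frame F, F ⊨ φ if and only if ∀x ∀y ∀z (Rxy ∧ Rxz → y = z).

◇p → □p

This is partial functionality; the standard corresponding axiom is CD: ◇p → □p.
Suppose ◇p→□p is valid. Take Rxy, Rxz and set V(p)={y}. Then ◇p at x, so □p at x, so p at z, i.e. z=y.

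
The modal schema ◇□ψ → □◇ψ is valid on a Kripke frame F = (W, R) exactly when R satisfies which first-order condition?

Suppose ◇□ψ→□◇ψ is valid. Take Rxy, Rxz and set V(ψ)={w : Ryw}. Then □ψ at y so ◇□ψ at x, so □◇ψ at x, so ◇ψ at z, giving w with Rzw and Ryw.
Conversely, any frame satisfying ∀x ∀y ∀z (Rxy ∧ Rxz → ∃w (Ryw ∧ Rzw)) validates the schema.
So the correspondent is convergence.

Convergence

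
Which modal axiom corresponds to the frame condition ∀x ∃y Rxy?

□s → ◇s

A defining formula is □s → ◇s (the D axiom).
Suppose □s→◇s is valid. At any x set V(s)=W. Then □s at x, so ◇s at x, so x has a successor.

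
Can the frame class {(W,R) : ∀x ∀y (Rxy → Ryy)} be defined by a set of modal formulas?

This is a Sahlqvist condition; the T□ axiom □(□q → q) defines it.
Suppose □(□q→q) is valid. Take Rxy and set V(q)={w : Ryw}. Then at y, □q holds; since □(□q→q) at x, □q→q at y, so q at y, i.e. Ryy.

Definable; □(□q → q) defines it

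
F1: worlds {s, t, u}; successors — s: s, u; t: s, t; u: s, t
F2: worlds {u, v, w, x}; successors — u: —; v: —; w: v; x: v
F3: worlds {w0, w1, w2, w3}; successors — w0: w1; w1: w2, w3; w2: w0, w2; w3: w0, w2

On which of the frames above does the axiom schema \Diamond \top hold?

This is the axiom for seriality; its first-order frame correspondent is \forall x \exists y Rxy.
F1: condition met.
F2: fails — world u has no successor.
F3: condition met.
Valid on: F1, F3.

F1, F3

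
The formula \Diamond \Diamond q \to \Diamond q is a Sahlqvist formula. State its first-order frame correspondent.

transitivity: \forall x \forall y \forall z (Rxy \wedge Ryz \to Rxz)

This schema is equivalent to the 4 axiom □q → □□q.
It corresponds to transitivity: \forall x \forall y \forall z (Rxy \wedge Ryz \to Rxz).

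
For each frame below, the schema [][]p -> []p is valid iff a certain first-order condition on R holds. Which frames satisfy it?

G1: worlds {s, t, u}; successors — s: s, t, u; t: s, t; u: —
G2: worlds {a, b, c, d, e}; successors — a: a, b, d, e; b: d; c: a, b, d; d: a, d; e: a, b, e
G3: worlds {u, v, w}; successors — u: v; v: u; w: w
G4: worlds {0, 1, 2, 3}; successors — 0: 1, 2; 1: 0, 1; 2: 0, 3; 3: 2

G1, G2

Frame correspondent (Sahlqvist): forall x forall y (Rxy -> exists z (Rxz & Rzy)) — i.e. density.
G1: satisfies the condition.
G2: satisfies the condition.
G3: fails — Ruv but no z with Ruz and Rzv.
G4: fails — R32 but no z with R3z and Rz2.
Valid on: G1, G2.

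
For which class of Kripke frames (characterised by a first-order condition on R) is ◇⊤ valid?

seriality

◇⊤ holds at w iff w has a successor, so frame-validity of ◇⊤ is exactly seriality. Equivalently via □p → ◇p:
Suppose □p→◇p is valid. At any x set V(p)=W. Then □p at x, so ◇p at x, so x has a successor.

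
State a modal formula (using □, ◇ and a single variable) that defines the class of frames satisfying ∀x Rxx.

The condition is reflexivity. The T schema □q → q defines it.
Suppose □q→q is valid. At any x set V(q)={w : Rxw}. Then □q holds at x, so q holds at x, i.e. Rxx.

□q → q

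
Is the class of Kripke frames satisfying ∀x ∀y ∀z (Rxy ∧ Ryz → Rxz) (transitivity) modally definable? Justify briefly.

This is a Sahlqvist condition; the 4 axiom □p → □□p defines it.
Suppose □p→□□p is valid. Take Rxy, Ryz and set V(p)={w : Rxw}. Then □p at x, so □□p at x, so □p at y, so p at z, i.e. Rxz.

Yes, by □p → □□p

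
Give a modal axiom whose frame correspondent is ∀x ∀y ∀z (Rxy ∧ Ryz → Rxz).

□r → □□r

The condition is transitivity. The 4 schema □r → □□r defines it.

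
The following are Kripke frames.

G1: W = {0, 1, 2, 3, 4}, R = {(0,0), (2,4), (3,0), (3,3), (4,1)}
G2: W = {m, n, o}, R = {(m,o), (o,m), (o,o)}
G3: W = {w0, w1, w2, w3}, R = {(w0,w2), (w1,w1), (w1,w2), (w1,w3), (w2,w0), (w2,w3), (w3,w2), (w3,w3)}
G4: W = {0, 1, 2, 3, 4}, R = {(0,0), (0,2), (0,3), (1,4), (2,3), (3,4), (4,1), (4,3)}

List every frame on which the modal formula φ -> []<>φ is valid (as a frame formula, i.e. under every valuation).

G2

Frame correspondent (Sahlqvist): forall x forall y (Rxy -> Ryx) — i.e. symmetry.
G1: fails — R24 but not R42.
G2: holds.
G3: fails — Rw1w2 but not Rw2w1.
G4: fails — R02 but not R20.
Valid on: G2.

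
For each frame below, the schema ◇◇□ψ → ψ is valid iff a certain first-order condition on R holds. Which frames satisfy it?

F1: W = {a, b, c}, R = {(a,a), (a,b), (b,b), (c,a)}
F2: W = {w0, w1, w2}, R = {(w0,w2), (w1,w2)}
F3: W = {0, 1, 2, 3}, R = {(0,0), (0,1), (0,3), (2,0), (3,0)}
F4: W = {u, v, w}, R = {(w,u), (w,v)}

F2, F4

Frame correspondent (Sahlqvist): ∀x ∀y (xR²y → ∃w (yRw ∧ x = w)) — i.e. a generalized confluence (Geach) condition.
F1: fails — aR²b but no w with bRw and a=w.
F2: condition met.
F3: fails — 0R²1 but no w with 1Rw and 0=w.
F4: condition met.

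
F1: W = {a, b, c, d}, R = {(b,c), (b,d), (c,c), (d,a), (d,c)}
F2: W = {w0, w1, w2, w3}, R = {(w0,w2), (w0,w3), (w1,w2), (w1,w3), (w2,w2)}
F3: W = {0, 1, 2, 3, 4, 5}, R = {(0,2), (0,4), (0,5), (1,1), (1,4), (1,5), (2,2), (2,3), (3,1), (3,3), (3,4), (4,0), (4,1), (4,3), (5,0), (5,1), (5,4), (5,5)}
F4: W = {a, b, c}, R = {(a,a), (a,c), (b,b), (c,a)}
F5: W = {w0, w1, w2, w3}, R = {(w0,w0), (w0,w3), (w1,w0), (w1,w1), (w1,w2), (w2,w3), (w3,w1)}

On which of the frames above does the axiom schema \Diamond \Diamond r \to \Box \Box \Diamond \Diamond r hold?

This is the axiom for a generalized confluence (Geach) condition; its first-order frame correspondent is \forall x \forall y \forall z ((x R^2 y \wedge x R^2 z) \to \exists w (y = w \wedge z R^2 w)).
F1: fails — bR²a, bR²a but no w with a=w and aR²w.
F2: condition met.
F3: fails — 0R²0, 0R²2 but no w with 0=w and 2R²w.
F4: condition met.
F5: fails — w0R²w3, w0R²w3 but no w with w3=w and w3R²w.
Valid on: F2, F4.

F2, F4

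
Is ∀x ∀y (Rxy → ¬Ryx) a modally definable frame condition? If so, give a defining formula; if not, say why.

Not modally definable

Any modally definable frame class is closed under surjective bounded morphisms.
The 3-cycle (worlds 0,1,2 with 0→1→2→0) is asymmetric. Mapping every world to a single reflexive point • is a surjective bounded morphism, and the reflexive point is not asymmetric (R•• but asymmetry requires ¬R••).
Hence asymmetry is not modally definable.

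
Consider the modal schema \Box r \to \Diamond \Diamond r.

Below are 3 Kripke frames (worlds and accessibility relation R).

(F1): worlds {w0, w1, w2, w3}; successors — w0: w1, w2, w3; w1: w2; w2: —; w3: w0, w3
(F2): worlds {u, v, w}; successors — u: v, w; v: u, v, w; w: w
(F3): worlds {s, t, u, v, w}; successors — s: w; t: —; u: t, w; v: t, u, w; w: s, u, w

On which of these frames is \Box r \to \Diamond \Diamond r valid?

Frame correspondent (Sahlqvist): \forall x \exists w (xRw \wedge x R^2 w) — i.e. a generalized confluence (Geach) condition.
(F1): fails — at w1 but no w with w1Rw and w1R²w.
(F2): satisfies the condition.
(F3): fails — at t but no w* with tRw* and tR²w*.
Valid on: (F2).

(F2)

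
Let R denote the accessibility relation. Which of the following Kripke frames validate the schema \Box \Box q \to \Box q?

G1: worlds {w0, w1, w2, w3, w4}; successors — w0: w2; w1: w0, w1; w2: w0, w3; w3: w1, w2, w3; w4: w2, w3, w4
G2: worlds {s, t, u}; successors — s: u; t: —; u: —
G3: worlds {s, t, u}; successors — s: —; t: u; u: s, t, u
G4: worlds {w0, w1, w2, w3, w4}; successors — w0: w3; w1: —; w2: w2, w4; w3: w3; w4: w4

G3, G4

The schema corresponds to density: \forall x \forall y (Rxy \to \exists z (Rxz \wedge Rzy)).
G1: fails — Rw0w2 but no z with Rw0z and Rzw2.
G2: fails — Rsu but no z with Rsz and Rzu.
G3: holds.
G4: holds.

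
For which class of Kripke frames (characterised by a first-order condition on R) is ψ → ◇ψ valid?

Equivalently (dual form): □ψ → ψ.
Suppose □ψ→ψ is valid. At any x set V(ψ)={w : Rxw}. Then □ψ holds at x, so ψ holds at x, i.e. Rxx.
Conversely, any frame satisfying ∀x Rxx validates the schema.
So the correspondent is reflexivity.

Reflexivity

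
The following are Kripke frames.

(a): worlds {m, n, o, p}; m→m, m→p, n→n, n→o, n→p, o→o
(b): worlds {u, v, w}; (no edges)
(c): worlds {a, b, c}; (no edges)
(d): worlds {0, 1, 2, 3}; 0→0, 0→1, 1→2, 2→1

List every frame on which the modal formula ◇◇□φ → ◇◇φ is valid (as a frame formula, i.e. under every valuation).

(b), (c)

This is the axiom for a generalized confluence (Geach) condition; its first-order frame correspondent is ∀x ∀y (xR²y → ∃w (yRw ∧ xR²w)).
(a): fails — mR²p but no w with pRw and mR²w.
(b): condition met.
(c): condition met.
(d): fails — 1R²1 but no w with 1Rw and 1R²w.
Valid on: (b), (c).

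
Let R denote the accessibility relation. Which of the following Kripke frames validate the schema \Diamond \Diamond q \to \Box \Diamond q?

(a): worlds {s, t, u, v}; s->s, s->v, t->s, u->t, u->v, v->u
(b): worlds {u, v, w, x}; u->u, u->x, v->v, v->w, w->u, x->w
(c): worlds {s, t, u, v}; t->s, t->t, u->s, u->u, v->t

none

The schema corresponds to a generalized confluence (Geach) condition: \forall x \forall y \forall z ((x R^2 y \wedge xRz) \to \exists w (y = w \wedge zRw)).
(a): fails — sR²s, sRv but no w with s=w and vRw.
(b): fails — uR²u, uRx but no t with u=t and xRt.
(c): fails — tR²s, tRs but no w with s=w and sRw.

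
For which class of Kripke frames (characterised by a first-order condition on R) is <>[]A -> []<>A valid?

This schema is the .2 axiom.
Its frame correspondent is convergence — forall x forall y forall z (Rxy & Rxz -> exists w (Ryw & Rzw)).

convergence: forall x forall y forall z (Rxy & Rxz -> exists w (Ryw & Rzw))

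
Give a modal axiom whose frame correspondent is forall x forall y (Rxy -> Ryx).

This is symmetry; the standard corresponding axiom is B: s → □◇s.
Suppose s→□◇s is valid. Take Rxy and set V(s)={x}. Then s at x, so □◇s at x, so ◇s at y, so some z with Ryz has s; z=x, i.e. Ryx.

s → □◇s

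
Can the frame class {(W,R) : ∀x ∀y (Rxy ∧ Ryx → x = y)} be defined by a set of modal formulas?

Not definable by any modal formula

Modal frame validity is preserved under surjective bounded morphisms.
The 8-cycle (worlds 0,1,2,3,4,5,6,7 with 0→1→2→3→4→5→6→7→0) is antisymmetric. Sending even-indexed worlds to s and odd-indexed worlds to t is a surjective bounded morphism onto the two-world frame with s↔t, which is not antisymmetric.
So the class is not modally definable.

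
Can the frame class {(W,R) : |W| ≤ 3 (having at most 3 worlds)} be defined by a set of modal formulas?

Not definable by any modal formula

If a class were modally definable it would be closed under disjoint unions (Goldblatt–Thomason).
Any modal formula valid on each of 4 disjoint one-world frames is valid on their disjoint union (validity is preserved under disjoint unions). Each one-world frame has |W|=1≤3, but the union has |W|=4.
So no modal formula (or set of formulas) defines exactly the |W|≤3 frames.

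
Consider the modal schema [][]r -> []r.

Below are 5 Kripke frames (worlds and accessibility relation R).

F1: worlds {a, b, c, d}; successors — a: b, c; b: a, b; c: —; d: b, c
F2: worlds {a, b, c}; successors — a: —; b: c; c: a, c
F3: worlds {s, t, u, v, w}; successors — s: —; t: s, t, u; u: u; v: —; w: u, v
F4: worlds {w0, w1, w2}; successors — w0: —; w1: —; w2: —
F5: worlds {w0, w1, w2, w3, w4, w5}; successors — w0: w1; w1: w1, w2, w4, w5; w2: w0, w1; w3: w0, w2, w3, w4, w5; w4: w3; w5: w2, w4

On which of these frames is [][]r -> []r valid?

Frame correspondent (Sahlqvist): forall x forall y (Rxy -> exists z (Rxz & Rzy)) — i.e. density.
F1: fails — Rdc but no z with Rdz and Rzc.
F2: holds.
F3: fails — Rwv but no z with Rwz and Rzv.
F4: holds.
F5: fails — Rw5w2 but no z with Rw5z and Rzw2.
Valid on: F2, F4.

F2, F4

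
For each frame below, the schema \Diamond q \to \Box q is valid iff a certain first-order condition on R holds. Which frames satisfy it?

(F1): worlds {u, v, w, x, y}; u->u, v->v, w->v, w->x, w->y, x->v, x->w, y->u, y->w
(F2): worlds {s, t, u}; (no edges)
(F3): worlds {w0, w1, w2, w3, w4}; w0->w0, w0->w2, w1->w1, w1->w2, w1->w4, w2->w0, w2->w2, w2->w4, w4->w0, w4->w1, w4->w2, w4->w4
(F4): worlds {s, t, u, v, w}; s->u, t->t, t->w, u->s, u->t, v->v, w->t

(F2)

This is the axiom for partial functionality; its first-order frame correspondent is \forall x \forall y \forall z (Rxy \wedge Rxz \to y = z).
(F1): fails — w sees both v and x.
(F2): condition met.
(F3): fails — w0 sees both w0 and w2.
(F4): fails — t sees both t and w.
Valid on: (F2).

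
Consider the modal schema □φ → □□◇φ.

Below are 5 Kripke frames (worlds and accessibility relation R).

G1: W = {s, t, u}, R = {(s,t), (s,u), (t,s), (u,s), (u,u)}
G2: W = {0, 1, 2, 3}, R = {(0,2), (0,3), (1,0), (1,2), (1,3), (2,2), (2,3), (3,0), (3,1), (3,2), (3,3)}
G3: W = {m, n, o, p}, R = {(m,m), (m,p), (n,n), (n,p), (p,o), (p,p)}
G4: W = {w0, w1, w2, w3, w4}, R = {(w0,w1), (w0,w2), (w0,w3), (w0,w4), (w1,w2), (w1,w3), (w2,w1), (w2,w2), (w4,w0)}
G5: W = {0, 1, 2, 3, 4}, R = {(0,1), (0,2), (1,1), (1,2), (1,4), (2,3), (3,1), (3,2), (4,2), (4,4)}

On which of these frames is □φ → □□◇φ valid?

The schema corresponds to a generalized confluence (Geach) condition: ∀x ∀z (xR²z → ∃w (xRw ∧ zRw)).
G1: satisfies the condition.
G2: satisfies the condition.
G3: fails — mR²o but no w with mRw and oRw.
G4: fails — w0R²w3 but no w with w0Rw and w3Rw.
G5: fails — 0R²2 but no w with 0Rw and 2Rw.

G1, G2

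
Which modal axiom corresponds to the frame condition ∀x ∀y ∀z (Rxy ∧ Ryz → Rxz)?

The condition is transitivity. The 4 schema □r → □□r defines it.

□r → □□r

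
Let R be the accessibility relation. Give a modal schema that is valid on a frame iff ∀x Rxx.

The condition is reflexivity. The T schema □p → p defines it.
Suppose □p→p is valid. At any x set V(p)={w : Rxw}. Then □p holds at x, so p holds at x, i.e. Rxx.

□p → p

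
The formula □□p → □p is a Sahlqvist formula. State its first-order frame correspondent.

density

Suppose □□p→□p is valid. Take Rxy and set V(p)={w : xR²w}. Then □□p at x, so □p at x, so p at y, i.e. ∃z(Rxz∧Rzy).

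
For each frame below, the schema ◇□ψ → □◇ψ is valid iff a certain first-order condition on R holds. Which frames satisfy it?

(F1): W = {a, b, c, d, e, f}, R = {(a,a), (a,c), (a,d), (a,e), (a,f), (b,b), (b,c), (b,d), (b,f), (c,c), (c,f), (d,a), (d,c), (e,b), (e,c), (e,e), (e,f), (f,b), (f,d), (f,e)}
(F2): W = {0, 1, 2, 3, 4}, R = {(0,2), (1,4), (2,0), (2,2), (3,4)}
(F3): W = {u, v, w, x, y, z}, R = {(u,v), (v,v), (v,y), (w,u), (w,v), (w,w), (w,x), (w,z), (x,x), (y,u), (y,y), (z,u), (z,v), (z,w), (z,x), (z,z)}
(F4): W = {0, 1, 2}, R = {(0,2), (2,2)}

(F4)

This is the axiom for convergence; its first-order frame correspondent is ∀x ∀y ∀z (Rxy ∧ Rxz → ∃w (Ryw ∧ Rzw)).
(F1): fails — Raf and Rac but f and c have no common successor.
(F2): fails — R14 and R14 but 4 and 4 have no common successor.
(F3): fails — Rwu and Rwx but u and x have no common successor.
(F4): ✓.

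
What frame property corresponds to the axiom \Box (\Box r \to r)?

shift-reflexivity

Suppose □(□r→r) is valid. Take Rxy and set V(r)={w : Ryw}. Then at y, □r holds; since □(□r→r) at x, □r→r at y, so r at y, i.e. Ryy.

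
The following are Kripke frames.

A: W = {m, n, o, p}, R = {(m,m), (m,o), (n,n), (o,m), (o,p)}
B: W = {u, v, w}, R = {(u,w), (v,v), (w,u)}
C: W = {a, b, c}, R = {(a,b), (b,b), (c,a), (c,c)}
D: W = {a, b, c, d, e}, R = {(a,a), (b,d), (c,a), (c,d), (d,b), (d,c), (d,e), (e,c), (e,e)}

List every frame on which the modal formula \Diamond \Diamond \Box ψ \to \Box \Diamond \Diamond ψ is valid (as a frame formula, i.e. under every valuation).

B

Frame correspondent (Sahlqvist): \forall x \forall y \forall z ((x R^2 y \wedge xRz) \to \exists w (yRw \wedge z R^2 w)) — i.e. a generalized confluence (Geach) condition.
A: fails — mR²p, mRm but no w with pRw and mR²w.
B: holds.
C: fails — cR²c, cRa but no w with cRw and aR²w.
D: fails — cR²b, cRa but no w with bRw and aR²w.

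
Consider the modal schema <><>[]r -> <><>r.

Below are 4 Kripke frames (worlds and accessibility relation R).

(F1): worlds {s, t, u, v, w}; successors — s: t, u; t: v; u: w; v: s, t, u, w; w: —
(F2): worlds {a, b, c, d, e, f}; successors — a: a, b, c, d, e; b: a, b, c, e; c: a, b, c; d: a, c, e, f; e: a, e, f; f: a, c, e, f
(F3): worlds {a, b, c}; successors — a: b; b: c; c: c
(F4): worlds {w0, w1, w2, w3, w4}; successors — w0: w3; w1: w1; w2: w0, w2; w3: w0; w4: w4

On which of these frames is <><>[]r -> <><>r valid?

(F2), (F3)

This is the axiom for a generalized confluence (Geach) condition; its first-order frame correspondent is forall x forall y (x R^2 y -> exists w (yRw & x R^2 w)).
(F1): fails — sR²w but no w* with wRw* and sR²w*.
(F2): holds.
(F3): holds.
(F4): fails — w0R²w0 but no w with w0Rw and w0R²w.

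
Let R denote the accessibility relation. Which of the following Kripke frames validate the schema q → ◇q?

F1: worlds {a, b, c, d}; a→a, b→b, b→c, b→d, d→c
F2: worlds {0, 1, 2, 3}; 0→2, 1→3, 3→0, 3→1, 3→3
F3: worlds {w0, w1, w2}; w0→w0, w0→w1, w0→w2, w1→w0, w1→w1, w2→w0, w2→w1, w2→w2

F3

The schema corresponds to reflexivity: ∀x Rxx.
F1: fails — world c does not see itself.
F2: fails — world 0 does not see itself.
F3: ✓.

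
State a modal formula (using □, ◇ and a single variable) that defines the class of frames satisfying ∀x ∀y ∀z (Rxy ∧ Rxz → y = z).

◇s → □s

The condition is partial functionality. The CD schema ◇s → □s defines it.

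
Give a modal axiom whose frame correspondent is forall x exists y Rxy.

This is seriality; the standard corresponding axiom is D: □ψ → ◇ψ.
Suppose □ψ→◇ψ is valid. At any x set V(ψ)=W. Then □ψ at x, so ◇ψ at x, so x has a successor.

□ψ → ◇ψ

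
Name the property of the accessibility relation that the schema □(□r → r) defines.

Suppose □(□r→r) is valid. Take Rxy and set V(r)={w : Ryw}. Then at y, □r holds; since □(□r→r) at x, □r→r at y, so r at y, i.e. Ryy.
The converse is a direct semantic check.
So the correspondent is shift-reflexivity.

shift-reflexivity: ∀x ∀y (Rxy → Ryy)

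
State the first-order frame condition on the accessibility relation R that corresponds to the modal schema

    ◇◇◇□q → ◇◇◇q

∀x ∀y (xR³y → ∃w (yRw ∧ xR³w))

This is a Sahlqvist (Geach-type) schema ◇^3□^1q → □^0◇^3q.
Minimal-valuation argument: fix x; take any y with xR^3y and any z with xR^0z. Set V(q) to the set of worlds R-reachable from y in exactly 1 step. Then □^1q holds at y, so the antecedent holds at x; validity forces ◇^3q at z, giving a w with zR^3w and yR^1w.
First-order correspondent: ∀x ∀y (xR³y → ∃w (yRw ∧ xR³w)).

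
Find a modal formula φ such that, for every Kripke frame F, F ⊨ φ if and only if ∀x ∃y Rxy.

This is seriality; the standard corresponding axiom is D: □ψ → ◇ψ.
Suppose □ψ→◇ψ is valid. At any x set V(ψ)=W. Then □ψ at x, so ◇ψ at x, so x has a successor.

□ψ → ◇ψ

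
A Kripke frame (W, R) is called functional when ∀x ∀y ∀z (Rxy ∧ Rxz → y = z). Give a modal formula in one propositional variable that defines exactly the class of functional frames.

The condition is partial functionality. The CD schema ◇s → □s defines it.
Suppose ◇s→□s is valid. Take Rxy, Rxz and set V(s)={y}. Then ◇s at x, so □s at x, so s at z, i.e. z=y.

◇s → □s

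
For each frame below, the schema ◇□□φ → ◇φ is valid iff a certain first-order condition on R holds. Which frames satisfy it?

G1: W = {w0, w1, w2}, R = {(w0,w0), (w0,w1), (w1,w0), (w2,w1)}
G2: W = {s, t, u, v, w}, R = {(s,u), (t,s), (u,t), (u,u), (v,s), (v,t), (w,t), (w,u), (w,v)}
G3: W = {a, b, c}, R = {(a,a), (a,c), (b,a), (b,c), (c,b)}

G1, G3

This is the axiom for a generalized confluence (Geach) condition; its first-order frame correspondent is ∀x ∀y (xRy → ∃w (yR²w ∧ xRw)).
G1: ✓.
G2: fails — tRs but no w* with sR²w* and tRw*.
G3: ✓.
Valid on: G1, G3.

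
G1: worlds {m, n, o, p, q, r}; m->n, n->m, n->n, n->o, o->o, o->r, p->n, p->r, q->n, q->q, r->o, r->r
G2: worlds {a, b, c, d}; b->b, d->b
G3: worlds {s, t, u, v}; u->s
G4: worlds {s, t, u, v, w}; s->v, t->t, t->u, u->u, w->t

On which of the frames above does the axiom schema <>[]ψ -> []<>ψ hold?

Frame correspondent (Sahlqvist): forall x forall y forall z (Rxy & Rxz -> exists w (Ryw & Rzw)) — i.e. convergence.
G1: fails — Rno and Rnm but o and m have no common successor.
G2: ✓.
G3: fails — Rus and Rus but s and s have no common successor.
G4: fails — Rsv and Rsv but v and v have no common successor.
Valid on: G2.

G2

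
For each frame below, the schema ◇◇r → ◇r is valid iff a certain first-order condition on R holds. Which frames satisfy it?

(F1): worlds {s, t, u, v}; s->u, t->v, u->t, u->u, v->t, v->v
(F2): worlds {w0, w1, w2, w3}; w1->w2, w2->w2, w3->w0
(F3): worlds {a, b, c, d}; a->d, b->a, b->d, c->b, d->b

This is the axiom for transitivity; its first-order frame correspondent is ∀x ∀y ∀z (Rxy ∧ Ryz → Rxz).
(F1): fails — Rtv and Rvt but not Rtt.
(F2): condition met.
(F3): fails — Rcb and Rba but not Rca.
Valid on: (F2).

(F2)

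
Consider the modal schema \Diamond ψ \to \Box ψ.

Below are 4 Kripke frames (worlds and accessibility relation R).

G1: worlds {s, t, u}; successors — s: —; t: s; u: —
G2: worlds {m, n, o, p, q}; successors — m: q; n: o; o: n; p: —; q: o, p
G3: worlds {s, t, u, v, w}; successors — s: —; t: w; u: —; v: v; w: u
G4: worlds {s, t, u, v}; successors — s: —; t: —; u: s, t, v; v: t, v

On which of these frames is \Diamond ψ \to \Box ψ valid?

This is the axiom for partial functionality; its first-order frame correspondent is \forall x \forall y \forall z (Rxy \wedge Rxz \to y = z).
G1: satisfies the condition.
G2: fails — q sees both o and p.
G3: satisfies the condition.
G4: fails — u sees both s and t.
Valid on: G1, G3.

G1, G3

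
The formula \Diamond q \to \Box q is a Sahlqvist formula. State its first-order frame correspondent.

This is the CD axiom.
It corresponds to partial functionality: \forall x \forall y \forall z (Rxy \wedge Rxz \to y = z).

Partial functionality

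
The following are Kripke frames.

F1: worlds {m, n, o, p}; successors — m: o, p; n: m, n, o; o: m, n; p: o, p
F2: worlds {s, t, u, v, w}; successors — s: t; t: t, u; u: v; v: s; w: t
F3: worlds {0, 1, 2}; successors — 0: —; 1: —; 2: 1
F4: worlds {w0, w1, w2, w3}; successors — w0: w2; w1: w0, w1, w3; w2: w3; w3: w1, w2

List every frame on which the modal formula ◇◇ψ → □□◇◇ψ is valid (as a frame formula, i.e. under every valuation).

Frame correspondent (Sahlqvist): ∀x ∀y ∀z ((xR²y ∧ xR²z) → ∃w (y = w ∧ zR²w)) — i.e. a generalized confluence (Geach) condition.
F1: condition met.
F2: fails — sR²t, sR²u but no w* with t=w* and uR²w*.
F3: condition met.
F4: fails — w1R²w0, w1R²w0 but no w with w0=w and w0R²w.
Valid on: F1, F3.

F1, F3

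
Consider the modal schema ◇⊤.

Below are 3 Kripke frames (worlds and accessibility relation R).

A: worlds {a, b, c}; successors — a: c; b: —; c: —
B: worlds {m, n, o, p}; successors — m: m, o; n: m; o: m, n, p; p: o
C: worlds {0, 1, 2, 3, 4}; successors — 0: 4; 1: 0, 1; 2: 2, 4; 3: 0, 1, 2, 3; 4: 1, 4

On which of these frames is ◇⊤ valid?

Frame correspondent (Sahlqvist): ∀x ∃y Rxy — i.e. seriality.
A: fails — world b has no successor.
B: ✓.
C: ✓.

B, C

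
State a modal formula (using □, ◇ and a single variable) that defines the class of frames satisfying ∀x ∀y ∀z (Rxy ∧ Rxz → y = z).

◇s → □s

This is partial functionality; the standard corresponding axiom is CD: ◇s → □s.
Suppose ◇s→□s is valid. Take Rxy, Rxz and set V(s)={y}. Then ◇s at x, so □s at x, so s at z, i.e. z=y.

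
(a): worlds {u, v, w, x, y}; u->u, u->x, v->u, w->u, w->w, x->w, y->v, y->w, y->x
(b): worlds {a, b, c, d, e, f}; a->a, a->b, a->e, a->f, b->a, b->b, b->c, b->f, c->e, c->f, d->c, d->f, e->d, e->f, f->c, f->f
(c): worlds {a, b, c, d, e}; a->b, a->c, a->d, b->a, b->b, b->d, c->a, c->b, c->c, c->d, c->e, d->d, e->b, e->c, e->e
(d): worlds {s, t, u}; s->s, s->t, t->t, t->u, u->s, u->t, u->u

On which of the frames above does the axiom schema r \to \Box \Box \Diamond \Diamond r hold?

Frame correspondent (Sahlqvist): \forall x \forall z (x R^2 z \to \exists w (x = w \wedge z R^2 w)) — i.e. a generalized confluence (Geach) condition.
(a): fails — vR²u but no t with v=t and uR²t.
(b): fails — aR²c but no w with a=w and cR²w.
(c): fails — aR²d but no w with a=w and dR²w.
(d): ✓.
Valid on: (d).

(d)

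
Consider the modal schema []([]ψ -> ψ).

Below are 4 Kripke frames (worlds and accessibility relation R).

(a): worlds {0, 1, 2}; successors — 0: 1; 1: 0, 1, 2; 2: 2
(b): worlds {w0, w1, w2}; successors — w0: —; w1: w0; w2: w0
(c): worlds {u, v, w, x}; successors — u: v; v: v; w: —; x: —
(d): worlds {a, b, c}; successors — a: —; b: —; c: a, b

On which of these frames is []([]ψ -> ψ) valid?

This is the axiom for shift-reflexivity; its first-order frame correspondent is forall x forall y (Rxy -> Ryy).
(a): fails — R10 but not R00.
(b): fails — Rw1w0 but not Rw0w0.
(c): condition met.
(d): fails — Rca but not Raa.
Valid on: (c).

(c)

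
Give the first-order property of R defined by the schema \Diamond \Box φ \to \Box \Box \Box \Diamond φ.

\forall x \forall y \forall z ((xRy \wedge x R^3 z) \to \exists w (yRw \wedge zRw))

This is a Sahlqvist (Geach-type) schema ◇^1□^1φ → □^3◇^1φ.
Minimal-valuation argument: fix x; take any y with xR^1y and any z with xR^3z. Set V(φ) to the set of worlds R-reachable from y in exactly 1 step. Then □^1φ holds at y, so the antecedent holds at x; validity forces ◇^1φ at z, giving a w with zR^1w and yR^1w.
First-order correspondent: \forall x \forall y \forall z ((xRy \wedge x R^3 z) \to \exists w (yRw \wedge zRw)).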